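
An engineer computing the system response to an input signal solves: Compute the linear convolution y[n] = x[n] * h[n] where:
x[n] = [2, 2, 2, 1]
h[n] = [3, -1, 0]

y[n] = sum_k x[k]*h[n-k]. Output length = len(x) + len(h) - 1 = 4 + 3 - 1 = 6.
y[0] = 2*3 = 6
y[1] = 2*3 + 2*-1 = 4
y[2] = 2*3 + 2*-1 + 2*0 = 4
y[3] = 1*3 + 2*-1 + 2*0 = 1
y[4] = 1*-1 + 2*0 = -1
y[5] = 1*0 = 0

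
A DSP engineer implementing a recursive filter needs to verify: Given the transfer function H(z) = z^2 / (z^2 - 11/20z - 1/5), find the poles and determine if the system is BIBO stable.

Poles are roots of the denominator: z^2 - 11/20z - 1/5 = 0.
Quadratic formula: z = [-(-11/20) +/- sqrt((-11/20)^2 - 4*(-1/5))] / 2
Discriminant = 121/400 + 4/5 = 441/400; sqrt = 21/20.
z = (11/20 +/- 21/20) / 2 => z = 4/5 or z = -1/4.
|p1| = 4/5, |p2| = 1/4.
For BIBO stability, all poles must lie inside the unit circle (|p| < 1).
System is STABLE since both |p| < 1.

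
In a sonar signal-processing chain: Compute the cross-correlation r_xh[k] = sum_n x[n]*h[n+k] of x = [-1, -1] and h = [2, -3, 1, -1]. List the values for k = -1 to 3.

Both sequences indexed from 0 and zero outside their support.
Lags with overlap: k = -1 to 3.
  r_xh[-1] = x[1]*h[0] = -2
  r_xh[0] = x[0]*h[0] + x[1]*h[1] = 1
  r_xh[1] = x[0]*h[1] + x[1]*h[2] = 2
  r_xh[2] = x[0]*h[2] + x[1]*h[3] = 0
  r_xh[3] = x[0]*h[3] = 1
r_xh = [-2, 1, 2, 0, 1] (for k = -1, ..., 3)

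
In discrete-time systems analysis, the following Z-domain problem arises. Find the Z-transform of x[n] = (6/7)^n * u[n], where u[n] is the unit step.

The Z-transform of a^n * u[n] is z/(z-a) for |z| > |a|.
Here a = 6/7, so X(z) = z/(z - (6/7)) = 7z/(7z - 6)
ROC: |z| > 6/7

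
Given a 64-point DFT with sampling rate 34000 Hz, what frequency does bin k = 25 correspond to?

The frequency of DFT bin k is: f_k = k * f_s / N
f_25 = 25 * 34000 / 64 = 53125/4 Hz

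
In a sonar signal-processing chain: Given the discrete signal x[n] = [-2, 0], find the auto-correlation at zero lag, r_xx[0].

The auto-correlation at zero lag r_xx[0] equals the signal energy.
r_xx[0] = sum of x[n]^2 = (-2)^2 + 0^2
= 4 + 0 = 4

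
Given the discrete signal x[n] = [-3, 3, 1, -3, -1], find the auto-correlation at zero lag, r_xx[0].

The auto-correlation at zero lag r_xx[0] equals the signal energy.
r_xx[0] = sum of x[n]^2 = (-3)^2 + 3^2 + 1^2 + (-3)^2 + (-1)^2
= 9 + 9 + 1 + 9 + 1 = 29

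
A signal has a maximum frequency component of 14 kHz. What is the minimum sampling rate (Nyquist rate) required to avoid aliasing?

By the Nyquist-Shannon sampling theorem,
the minimum sampling rate (Nyquist rate) must be at least 2 * f_max.
Nyquist rate = 2 * 14 kHz = 28 kHz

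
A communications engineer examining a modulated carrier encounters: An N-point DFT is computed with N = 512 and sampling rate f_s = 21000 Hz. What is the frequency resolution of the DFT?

DFT frequency resolution = f_s / N
= 21000 / 512 = 2625/64 Hz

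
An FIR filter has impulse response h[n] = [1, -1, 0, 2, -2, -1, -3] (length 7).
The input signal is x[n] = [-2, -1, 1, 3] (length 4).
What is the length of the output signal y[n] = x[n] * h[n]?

For linear convolution, the output length is:
len(y) = len(x) + len(h) - 1 = 4 + 7 - 1 = 10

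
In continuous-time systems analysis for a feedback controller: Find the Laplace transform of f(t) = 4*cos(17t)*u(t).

Standard pair: cos(wt)*u(t) <-> s/(s^2+w^2)
With w = 17: L{4*cos(17t)*u(t)} = 4s/(s^2+289)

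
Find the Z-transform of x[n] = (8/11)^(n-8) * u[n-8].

Time-shifting property: if X(z) = Z{x[n]}, then Z{x[n-d]} = z^(-d) * X(z)
X(z) = z/(z - 8/11) for x[n] = (8/11)^n * u[n]
Z{x[n-8]} = z^(-8) * z/(z - 8/11) = z^(-7)/(z - 8/11)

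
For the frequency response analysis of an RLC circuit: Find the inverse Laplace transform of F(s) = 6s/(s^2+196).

Standard pair: s/(s^2+w^2) <-> cos(wt)*u(t)
With k=6, w=14: f(t) = 6*cos(14t)*u(t)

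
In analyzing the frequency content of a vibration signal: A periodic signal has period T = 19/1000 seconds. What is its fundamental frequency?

The fundamental frequency is the reciprocal of the period.
f = 1/T = 1/(19/1000) = 1000/19 Hz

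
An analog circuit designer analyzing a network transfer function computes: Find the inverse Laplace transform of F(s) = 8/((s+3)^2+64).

Standard pair: w/((s+a)^2+w^2) <-> e^(-at)*sin(wt)*u(t)
With a=3, w=8: f(t) = e^(-3t)*sin(8t)*u(t)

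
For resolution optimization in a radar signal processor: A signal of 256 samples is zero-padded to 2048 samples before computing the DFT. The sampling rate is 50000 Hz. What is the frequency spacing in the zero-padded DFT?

Original DFT: N = 256, resolution = f_s/N = 50000/256 = 3125/16 Hz
Zero-padded DFT: N = 2048, resolution = f_s/N = 50000/2048 = 3125/128 Hz
Zero-padding interpolates the spectrum (finer frequency grid)
but does NOT improve the true spectral resolution (ability to resolve close frequencies).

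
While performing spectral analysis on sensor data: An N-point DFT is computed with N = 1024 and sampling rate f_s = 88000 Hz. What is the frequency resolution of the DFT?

DFT frequency resolution = f_s / N
= 88000 / 1024 = 1375/16 Hz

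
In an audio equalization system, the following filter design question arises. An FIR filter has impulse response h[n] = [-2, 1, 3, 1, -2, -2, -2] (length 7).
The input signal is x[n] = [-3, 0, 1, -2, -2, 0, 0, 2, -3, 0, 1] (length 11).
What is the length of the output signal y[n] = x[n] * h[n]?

For linear convolution, the output length is:
len(y) = len(x) + len(h) - 1 = 11 + 7 - 1 = 17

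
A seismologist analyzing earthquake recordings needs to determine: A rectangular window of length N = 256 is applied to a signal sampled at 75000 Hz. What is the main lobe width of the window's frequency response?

For a rectangular window of length N,
the main lobe width in frequency is 2*f_s/N.
= 2*75000/256 = 9375/16 Hz
This determines the minimum frequency separation for resolving two sinusoids.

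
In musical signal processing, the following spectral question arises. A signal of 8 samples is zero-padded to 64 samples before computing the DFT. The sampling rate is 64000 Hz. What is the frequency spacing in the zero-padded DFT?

Original DFT: N = 8, resolution = f_s/N = 64000/8 = 8000 Hz
Zero-padded DFT: N = 64, resolution = f_s/N = 64000/64 = 1000 Hz
Zero-padding interpolates the spectrum (finer frequency grid)
but does NOT improve the true spectral resolution (ability to resolve close frequencies).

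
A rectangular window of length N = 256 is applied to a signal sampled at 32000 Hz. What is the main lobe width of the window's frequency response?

For a rectangular window of length N,
the main lobe width in frequency is 2*f_s/N.
= 2*32000/256 = 250 Hz
This determines the minimum frequency separation for resolving two sinusoids.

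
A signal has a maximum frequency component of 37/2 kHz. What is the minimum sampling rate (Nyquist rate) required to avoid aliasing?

By the Nyquist-Shannon sampling theorem,
the minimum sampling rate (Nyquist rate) must be at least 2 * f_max.
Nyquist rate = 2 * 37/2 kHz = 37 kHz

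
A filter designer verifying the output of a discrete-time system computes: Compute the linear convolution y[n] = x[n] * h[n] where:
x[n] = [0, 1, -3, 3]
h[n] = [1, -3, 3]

y[n] = sum_k x[k]*h[n-k]. Output length = len(x) + len(h) - 1 = 4 + 3 - 1 = 6.
y[0] = 0*1 = 0
y[1] = 1*1 + 0*-3 = 1
y[2] = -3*1 + 1*-3 + 0*3 = -6
y[3] = 3*1 + -3*-3 + 1*3 = 15
y[4] = 3*-3 + -3*3 = -18
y[5] = 3*3 = 9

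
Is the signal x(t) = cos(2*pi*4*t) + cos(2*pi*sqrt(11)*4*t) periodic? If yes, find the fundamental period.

f1 = 4 Hz, f2 = 4*sqrt(11) Hz
Ratio f2/f1 = sqrt(11), which is irrational.
Since the frequency ratio is irrational, no common period exists.
The signal is not periodic.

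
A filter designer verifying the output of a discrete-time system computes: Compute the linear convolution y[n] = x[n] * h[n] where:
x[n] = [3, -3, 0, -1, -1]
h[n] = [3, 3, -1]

y[n] = sum_k x[k]*h[n-k]. Output length = len(x) + len(h) - 1 = 5 + 3 - 1 = 7.
y[0] = 3*3 = 9
y[1] = -3*3 + 3*3 = 0
y[2] = 0*3 + -3*3 + 3*-1 = -12
y[3] = -1*3 + 0*3 + -3*-1 = 0
y[4] = -1*3 + -1*3 + 0*-1 = -6
y[5] = -1*3 + -1*-1 = -2
y[6] = -1*-1 = 1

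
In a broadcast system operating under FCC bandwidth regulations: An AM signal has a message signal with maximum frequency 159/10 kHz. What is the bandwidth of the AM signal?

In AM (double-sideband), the bandwidth is twice the message frequency.
BW = 2 * f_m = 2 * 159/10 kHz = 159/5 kHz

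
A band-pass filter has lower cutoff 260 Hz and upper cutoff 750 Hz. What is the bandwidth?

Bandwidth = f_high - f_low
= 750 Hz - 260 Hz = 490 Hz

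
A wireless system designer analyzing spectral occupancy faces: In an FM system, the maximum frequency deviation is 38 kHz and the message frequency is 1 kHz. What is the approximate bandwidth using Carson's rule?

Carson's rule: BW = 2*(delta_f + f_m)
= 2*(38 + 1) kHz = 78 kHz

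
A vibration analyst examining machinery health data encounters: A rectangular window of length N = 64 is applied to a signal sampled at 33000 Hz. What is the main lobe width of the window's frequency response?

For a rectangular window of length N,
the main lobe width in frequency is 2*f_s/N.
= 2*33000/64 = 4125/4 Hz
This determines the minimum frequency separation for resolving two sinusoids.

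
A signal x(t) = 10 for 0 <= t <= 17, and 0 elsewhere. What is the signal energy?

Energy = integral of |x(t)|^2 dt over the signal duration
= 10^2 * 17 = 100 * 17 = 1700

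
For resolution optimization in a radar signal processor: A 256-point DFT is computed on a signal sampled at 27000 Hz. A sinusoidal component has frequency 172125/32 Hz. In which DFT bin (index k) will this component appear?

DFT frequency resolution = f_s/N = 27000/256 = 3375/32 Hz
Bin index k = f_signal / resolution = 172125/32 / 3375/32 = 51
The signal frequency 172125/32 Hz falls in DFT bin k = 51.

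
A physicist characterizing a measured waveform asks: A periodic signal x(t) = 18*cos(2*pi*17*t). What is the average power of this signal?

Average power of A*cos(wt) is A^2/2.
P = 18^2 / 2 = 324/2 = 162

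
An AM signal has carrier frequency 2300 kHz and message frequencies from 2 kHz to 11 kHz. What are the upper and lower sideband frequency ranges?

Upper sideband (USB) = fc + [fm_low, fm_high] = 2300 + [2, 11] = [2302, 2311] kHz
Lower sideband (LSB) = fc - [fm_high, fm_low] = 2300 - [11, 2] = [2289, 2298] kHz
Total occupied spectrum: 2289 kHz to 2311 kHz (plus carrier at 2300 kHz)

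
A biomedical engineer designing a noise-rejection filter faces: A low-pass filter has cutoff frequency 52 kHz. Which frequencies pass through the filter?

A low-pass filter passes all frequencies below the cutoff frequency 52 kHz and attenuates higher frequencies.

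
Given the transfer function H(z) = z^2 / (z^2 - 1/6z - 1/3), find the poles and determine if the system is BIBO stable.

Poles are roots of the denominator: z^2 - 1/6z - 1/3 = 0.
Quadratic formula: z = [-(-1/6) +/- sqrt((-1/6)^2 - 4*(-1/3))] / 2
Discriminant = 1/36 + 4/3 = 49/36; sqrt = 7/6.
z = (1/6 +/- 7/6) / 2 => z = 2/3 or z = -1/2.
|p1| = 1/2, |p2| = 2/3.
For BIBO stability, all poles must lie inside the unit circle (|p| < 1).
System is STABLE since both |p| < 1.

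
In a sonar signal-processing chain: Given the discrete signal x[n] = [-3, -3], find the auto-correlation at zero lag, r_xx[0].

The auto-correlation at zero lag r_xx[0] equals the signal energy.
r_xx[0] = sum of x[n]^2 = (-3)^2 + (-3)^2
= 9 + 9 = 18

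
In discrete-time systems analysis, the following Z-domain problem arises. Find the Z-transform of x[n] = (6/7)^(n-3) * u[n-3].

Time-shifting property: if X(z) = Z{x[n]}, then Z{x[n-d]} = z^(-d) * X(z)
X(z) = z/(z - 6/7) for x[n] = (6/7)^n * u[n]
Z{x[n-3]} = z^(-3) * z/(z - 6/7) = z^(-2)/(z - 6/7)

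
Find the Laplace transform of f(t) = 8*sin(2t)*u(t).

Standard pair: sin(wt)*u(t) <-> w/(s^2+w^2)
With w = 2: L{8*sin(2t)*u(t)} = 16/(s^2+4)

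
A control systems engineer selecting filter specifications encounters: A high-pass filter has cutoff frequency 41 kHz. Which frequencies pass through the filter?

A high-pass filter passes all frequencies above the cutoff frequency 41 kHz and attenuates lower frequencies.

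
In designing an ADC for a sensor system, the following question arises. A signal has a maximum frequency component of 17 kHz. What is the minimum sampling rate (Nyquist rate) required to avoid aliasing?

By the Nyquist-Shannon sampling theorem,
the minimum sampling rate (Nyquist rate) must be at least 2 * f_max.
Nyquist rate = 2 * 17 kHz = 34 kHz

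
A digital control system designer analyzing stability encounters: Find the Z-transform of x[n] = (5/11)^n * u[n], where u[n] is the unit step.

The Z-transform of a^n * u[n] is z/(z-a) for |z| > |a|.
Here a = 5/11, so X(z) = z/(z - (5/11)) = 11z/(11z - 5)
ROC: |z| > 5/11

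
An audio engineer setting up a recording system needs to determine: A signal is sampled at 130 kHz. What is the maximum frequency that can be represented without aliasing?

The maximum frequency that can be represented without aliasing
is the Nyquist frequency: f_max = f_s / 2 = 130 kHz / 2 = 65 kHz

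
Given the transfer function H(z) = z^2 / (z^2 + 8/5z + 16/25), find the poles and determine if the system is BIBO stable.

Poles are roots of the denominator: z^2 + 8/5z + 16/25 = 0.
Quadratic formula: z = [-(8/5) +/- sqrt((8/5)^2 - 4*(16/25))] / 2
Discriminant = 64/25 - 64/25 = 0; sqrt = 0.
z = (-8/5 +/- 0) / 2 = -4/5 (repeated root).
|p1| = 4/5, |p2| = 4/5.
For BIBO stability, all poles must lie inside the unit circle (|p| < 1).
System is STABLE since both |p| < 1.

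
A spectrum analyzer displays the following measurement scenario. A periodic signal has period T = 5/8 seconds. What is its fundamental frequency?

The fundamental frequency is the reciprocal of the period.
f = 1/T = 1/(5/8) = 8/5 Hz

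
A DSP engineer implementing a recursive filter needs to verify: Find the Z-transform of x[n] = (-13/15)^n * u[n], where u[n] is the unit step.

The Z-transform of a^n * u[n] is z/(z-a) for |z| > |a|.
Here a = -13/15, so X(z) = z/(z - (-13/15)) = 15z/(15z + 13)
ROC: |z| > 13/15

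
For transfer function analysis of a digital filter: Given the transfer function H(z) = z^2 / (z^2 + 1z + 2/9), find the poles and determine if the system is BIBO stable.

Poles are roots of the denominator: z^2 + 1z + 2/9 = 0.
Quadratic formula: z = [-(1) +/- sqrt((1)^2 - 4*(2/9))] / 2
Discriminant = 1 - 8/9 = 1/9; sqrt = 1/3.
z = (-1 +/- 1/3) / 2 => z = -1/3 or z = -2/3.
|p1| = 2/3, |p2| = 1/3.
For BIBO stability, all poles must lie inside the unit circle (|p| < 1).
System is STABLE since both |p| < 1.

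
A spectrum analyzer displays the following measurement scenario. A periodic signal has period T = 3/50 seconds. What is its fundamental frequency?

The fundamental frequency is the reciprocal of the period.
f = 1/T = 1/(3/50) = 50/3 Hz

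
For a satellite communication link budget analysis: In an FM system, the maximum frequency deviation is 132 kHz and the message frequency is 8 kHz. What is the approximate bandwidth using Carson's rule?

Carson's rule: BW = 2*(delta_f + f_m)
= 2*(132 + 8) kHz = 280 kHz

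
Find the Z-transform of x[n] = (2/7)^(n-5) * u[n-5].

Time-shifting property: if X(z) = Z{x[n]}, then Z{x[n-d]} = z^(-d) * X(z)
X(z) = z/(z - 2/7) for x[n] = (2/7)^n * u[n]
Z{x[n-5]} = z^(-5) * z/(z - 2/7) = z^(-4)/(z - 2/7)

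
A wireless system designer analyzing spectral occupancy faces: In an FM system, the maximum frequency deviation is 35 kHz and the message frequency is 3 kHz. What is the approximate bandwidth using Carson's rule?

Carson's rule: BW = 2*(delta_f + f_m)
= 2*(35 + 3) kHz = 76 kHz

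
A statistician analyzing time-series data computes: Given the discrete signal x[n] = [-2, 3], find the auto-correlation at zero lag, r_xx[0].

The auto-correlation at zero lag r_xx[0] equals the signal energy.
r_xx[0] = sum of x[n]^2 = (-2)^2 + 3^2
= 4 + 9 = 13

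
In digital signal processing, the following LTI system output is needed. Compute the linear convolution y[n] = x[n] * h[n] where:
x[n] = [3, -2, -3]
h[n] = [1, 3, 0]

y[n] = sum_k x[k]*h[n-k]. Output length = len(x) + len(h) - 1 = 3 + 3 - 1 = 5.
y[0] = 3*1 = 3
y[1] = -2*1 + 3*3 = 7
y[2] = -3*1 + -2*3 + 3*0 = -9
y[3] = -3*3 + -2*0 = -9
y[4] = -3*0 = 0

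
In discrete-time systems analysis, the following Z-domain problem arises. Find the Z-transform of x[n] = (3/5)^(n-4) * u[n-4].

Time-shifting property: if X(z) = Z{x[n]}, then Z{x[n-d]} = z^(-d) * X(z)
X(z) = z/(z - 3/5) for x[n] = (3/5)^n * u[n]
Z{x[n-4]} = z^(-4) * z/(z - 3/5) = z^(-3)/(z - 3/5)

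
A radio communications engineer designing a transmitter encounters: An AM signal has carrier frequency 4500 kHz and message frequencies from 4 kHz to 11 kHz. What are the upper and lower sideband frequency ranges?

Upper sideband (USB) = fc + [fm_low, fm_high] = 4500 + [4, 11] = [4504, 4511] kHz
Lower sideband (LSB) = fc - [fm_high, fm_low] = 4500 - [11, 4] = [4489, 4496] kHz
Total occupied spectrum: 4489 kHz to 4511 kHz (plus carrier at 4500 kHz)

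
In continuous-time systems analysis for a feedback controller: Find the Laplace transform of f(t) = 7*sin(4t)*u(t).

Standard pair: sin(wt)*u(t) <-> w/(s^2+w^2)
With w = 4: L{7*sin(4t)*u(t)} = 28/(s^2+16)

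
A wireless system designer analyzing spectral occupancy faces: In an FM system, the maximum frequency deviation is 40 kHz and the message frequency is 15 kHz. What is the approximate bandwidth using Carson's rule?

Carson's rule: BW = 2*(delta_f + f_m)
= 2*(40 + 15) kHz = 110 kHz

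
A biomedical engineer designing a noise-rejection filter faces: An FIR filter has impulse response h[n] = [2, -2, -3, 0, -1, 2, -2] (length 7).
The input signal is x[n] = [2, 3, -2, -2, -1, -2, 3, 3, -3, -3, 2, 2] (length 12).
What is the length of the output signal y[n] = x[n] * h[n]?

For linear convolution, the output length is:
len(y) = len(x) + len(h) - 1 = 12 + 7 - 1 = 18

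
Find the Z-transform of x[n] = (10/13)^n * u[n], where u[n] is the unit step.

The Z-transform of a^n * u[n] is z/(z-a) for |z| > |a|.
Here a = 10/13, so X(z) = z/(z - (10/13)) = 13z/(13z - 10)
ROC: |z| > 10/13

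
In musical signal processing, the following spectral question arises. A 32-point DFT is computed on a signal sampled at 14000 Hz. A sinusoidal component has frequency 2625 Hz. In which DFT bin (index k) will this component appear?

DFT frequency resolution = f_s/N = 14000/32 = 875/2 Hz
Bin index k = f_signal / resolution = 2625 / 875/2 = 6
The signal frequency 2625 Hz falls in DFT bin k = 6.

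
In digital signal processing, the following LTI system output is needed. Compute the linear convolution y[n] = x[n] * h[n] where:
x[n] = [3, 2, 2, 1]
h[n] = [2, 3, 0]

y[n] = sum_k x[k]*h[n-k]. Output length = len(x) + len(h) - 1 = 4 + 3 - 1 = 6.
y[0] = 3*2 = 6
y[1] = 2*2 + 3*3 = 13
y[2] = 2*2 + 2*3 + 3*0 = 10
y[3] = 1*2 + 2*3 + 2*0 = 8
y[4] = 1*3 + 2*0 = 3
y[5] = 1*0 = 0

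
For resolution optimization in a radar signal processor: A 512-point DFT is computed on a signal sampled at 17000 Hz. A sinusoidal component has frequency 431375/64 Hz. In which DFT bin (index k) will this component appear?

DFT frequency resolution = f_s/N = 17000/512 = 2125/64 Hz
Bin index k = f_signal / resolution = 431375/64 / 2125/64 = 203
The signal frequency 431375/64 Hz falls in DFT bin k = 203.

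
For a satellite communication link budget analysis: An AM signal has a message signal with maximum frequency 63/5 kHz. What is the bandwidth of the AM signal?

In AM (double-sideband), the bandwidth is twice the message frequency.
BW = 2 * f_m = 2 * 63/5 kHz = 126/5 kHz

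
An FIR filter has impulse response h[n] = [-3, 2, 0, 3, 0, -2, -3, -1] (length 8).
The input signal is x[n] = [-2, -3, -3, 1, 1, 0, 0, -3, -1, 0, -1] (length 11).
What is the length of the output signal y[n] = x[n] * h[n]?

For linear convolution, the output length is:
len(y) = len(x) + len(h) - 1 = 11 + 8 - 1 = 18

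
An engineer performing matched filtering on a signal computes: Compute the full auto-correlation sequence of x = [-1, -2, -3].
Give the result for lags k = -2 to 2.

r_xx[k] = sum_m x[m]*x[m+k], indexed from 0, for k = -2 to 2:
  r_xx[-2] = x[2]*x[0] = 3
  r_xx[-1] = x[1]*x[0] + x[2]*x[1] = 8
  r_xx[0] = x[0]*x[0] + x[1]*x[1] + x[2]*x[2] = 14
  r_xx[1] = x[0]*x[1] + x[1]*x[2] = 8
  r_xx[2] = x[0]*x[2] = 3
r_xx = [3, 8, 14, 8, 3]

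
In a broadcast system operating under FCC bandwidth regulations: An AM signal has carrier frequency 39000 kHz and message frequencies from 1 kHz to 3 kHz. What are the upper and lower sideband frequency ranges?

Upper sideband (USB) = fc + [fm_low, fm_high] = 39000 + [1, 3] = [39001, 39003] kHz
Lower sideband (LSB) = fc - [fm_high, fm_low] = 39000 - [3, 1] = [38997, 38999] kHz
Total occupied spectrum: 38997 kHz to 39003 kHz (plus carrier at 39000 kHz)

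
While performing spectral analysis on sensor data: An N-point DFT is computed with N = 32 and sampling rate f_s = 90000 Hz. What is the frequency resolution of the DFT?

DFT frequency resolution = f_s / N
= 90000 / 32 = 5625/2 Hz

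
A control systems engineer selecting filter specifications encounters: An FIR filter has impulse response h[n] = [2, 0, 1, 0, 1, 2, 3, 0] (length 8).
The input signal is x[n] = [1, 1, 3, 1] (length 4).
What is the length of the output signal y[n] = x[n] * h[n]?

For linear convolution, the output length is:
len(y) = len(x) + len(h) - 1 = 4 + 8 - 1 = 11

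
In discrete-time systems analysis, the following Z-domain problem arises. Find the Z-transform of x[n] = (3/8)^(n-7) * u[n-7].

Time-shifting property: if X(z) = Z{x[n]}, then Z{x[n-d]} = z^(-d) * X(z)
X(z) = z/(z - 3/8) for x[n] = (3/8)^n * u[n]
Z{x[n-7]} = z^(-7) * z/(z - 3/8) = z^(-6)/(z - 3/8)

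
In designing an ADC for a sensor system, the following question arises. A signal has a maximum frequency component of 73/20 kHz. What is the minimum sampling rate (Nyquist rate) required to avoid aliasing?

By the Nyquist-Shannon sampling theorem,
the minimum sampling rate (Nyquist rate) must be at least 2 * f_max.
Nyquist rate = 2 * 73/20 kHz = 73/10 kHz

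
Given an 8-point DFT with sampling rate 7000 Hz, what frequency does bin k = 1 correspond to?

The frequency of DFT bin k is: f_k = k * f_s / N
f_1 = 1 * 7000 / 8 = 875 Hz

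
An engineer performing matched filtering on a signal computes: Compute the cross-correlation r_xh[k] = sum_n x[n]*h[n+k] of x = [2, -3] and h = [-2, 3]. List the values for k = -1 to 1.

Both sequences indexed from 0 and zero outside their support.
Lags with overlap: k = -1 to 1.
  r_xh[-1] = x[1]*h[0] = 6
  r_xh[0] = x[0]*h[0] + x[1]*h[1] = -13
  r_xh[1] = x[0]*h[1] = 6
r_xh = [6, -13, 6] (for k = -1, ..., 1)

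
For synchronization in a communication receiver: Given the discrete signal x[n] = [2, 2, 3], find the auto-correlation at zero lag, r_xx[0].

The auto-correlation at zero lag r_xx[0] equals the signal energy.
r_xx[0] = sum of x[n]^2 = 2^2 + 2^2 + 3^2
= 4 + 4 + 9 = 17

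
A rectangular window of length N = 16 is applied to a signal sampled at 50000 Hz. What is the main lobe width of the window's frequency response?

For a rectangular window of length N,
the main lobe width in frequency is 2*f_s/N.
= 2*50000/16 = 6250 Hz
This determines the minimum frequency separation for resolving two sinusoids.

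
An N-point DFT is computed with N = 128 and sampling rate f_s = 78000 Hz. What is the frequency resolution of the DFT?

DFT frequency resolution = f_s / N
= 78000 / 128 = 4875/8 Hz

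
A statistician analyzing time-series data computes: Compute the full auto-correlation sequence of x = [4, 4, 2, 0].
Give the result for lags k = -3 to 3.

r_xx[k] = sum_m x[m]*x[m+k], indexed from 0, for k = -3 to 3:
  r_xx[-3] = x[3]*x[0] = 0
  r_xx[-2] = x[2]*x[0] + x[3]*x[1] = 8
  r_xx[-1] = x[1]*x[0] + x[2]*x[1] + x[3]*x[2] = 24
  r_xx[0] = x[0]*x[0] + x[1]*x[1] + x[2]*x[2] + x[3]*x[3] = 36
  r_xx[1] = x[0]*x[1] + x[1]*x[2] + x[2]*x[3] = 24
  r_xx[2] = x[0]*x[2] + x[1]*x[3] = 8
  r_xx[3] = x[0]*x[3] = 0
r_xx = [0, 8, 24, 36, 24, 8, 0]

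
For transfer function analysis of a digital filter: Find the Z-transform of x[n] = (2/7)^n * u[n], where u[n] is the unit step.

The Z-transform of a^n * u[n] is z/(z-a) for |z| > |a|.
Here a = 2/7, so X(z) = z/(z - (2/7)) = 7z/(7z - 2)
ROC: |z| > 2/7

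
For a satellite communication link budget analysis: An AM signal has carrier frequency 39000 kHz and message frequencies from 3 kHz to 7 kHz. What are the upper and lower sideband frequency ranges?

Upper sideband (USB) = fc + [fm_low, fm_high] = 39000 + [3, 7] = [39003, 39007] kHz
Lower sideband (LSB) = fc - [fm_high, fm_low] = 39000 - [7, 3] = [38993, 38997] kHz
Total occupied spectrum: 38993 kHz to 39007 kHz (plus carrier at 39000 kHz)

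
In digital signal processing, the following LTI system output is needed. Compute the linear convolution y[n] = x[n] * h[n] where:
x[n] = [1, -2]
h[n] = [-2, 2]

y[n] = sum_k x[k]*h[n-k]. Output length = len(x) + len(h) - 1 = 2 + 2 - 1 = 3.
y[0] = 1*-2 = -2
y[1] = -2*-2 + 1*2 = 6
y[2] = -2*2 = -4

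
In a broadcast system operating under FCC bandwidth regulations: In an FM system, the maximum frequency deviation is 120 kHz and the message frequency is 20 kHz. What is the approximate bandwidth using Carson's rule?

Carson's rule: BW = 2*(delta_f + f_m)
= 2*(120 + 20) kHz = 280 kHz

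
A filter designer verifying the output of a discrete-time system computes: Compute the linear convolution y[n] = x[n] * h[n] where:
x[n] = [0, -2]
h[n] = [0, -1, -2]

y[n] = sum_k x[k]*h[n-k]. Output length = len(x) + len(h) - 1 = 2 + 3 - 1 = 4.
y[0] = 0*0 = 0
y[1] = -2*0 + 0*-1 = 0
y[2] = -2*-1 + 0*-2 = 2
y[3] = -2*-2 = 4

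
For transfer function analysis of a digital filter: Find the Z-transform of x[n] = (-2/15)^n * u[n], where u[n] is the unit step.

The Z-transform of a^n * u[n] is z/(z-a) for |z| > |a|.
Here a = -2/15, so X(z) = z/(z - (-2/15)) = 15z/(15z + 2)
ROC: |z| > 2/15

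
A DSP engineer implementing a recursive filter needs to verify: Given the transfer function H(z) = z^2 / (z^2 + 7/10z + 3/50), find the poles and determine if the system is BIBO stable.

Poles are roots of the denominator: z^2 + 7/10z + 3/50 = 0.
Quadratic formula: z = [-(7/10) +/- sqrt((7/10)^2 - 4*(3/50))] / 2
Discriminant = 49/100 - 6/25 = 1/4; sqrt = 1/2.
z = (-7/10 +/- 1/2) / 2 => z = -1/10 or z = -3/5.
|p1| = 3/5, |p2| = 1/10.
For BIBO stability, all poles must lie inside the unit circle (|p| < 1).
System is STABLE since both |p| < 1.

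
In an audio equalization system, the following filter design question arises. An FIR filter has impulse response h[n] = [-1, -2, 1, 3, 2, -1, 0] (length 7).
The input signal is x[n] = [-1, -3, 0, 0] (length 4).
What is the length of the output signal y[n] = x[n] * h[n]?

For linear convolution, the output length is:
len(y) = len(x) + len(h) - 1 = 4 + 7 - 1 = 10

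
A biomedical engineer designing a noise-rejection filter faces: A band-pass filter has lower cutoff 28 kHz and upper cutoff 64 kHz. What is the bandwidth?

Bandwidth = f_high - f_low
= 64 kHz - 28 kHz = 36 kHz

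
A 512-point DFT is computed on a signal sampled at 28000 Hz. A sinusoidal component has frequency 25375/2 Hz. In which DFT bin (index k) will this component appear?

DFT frequency resolution = f_s/N = 28000/512 = 875/16 Hz
Bin index k = f_signal / resolution = 25375/2 / 875/16 = 232
The signal frequency 25375/2 Hz falls in DFT bin k = 232.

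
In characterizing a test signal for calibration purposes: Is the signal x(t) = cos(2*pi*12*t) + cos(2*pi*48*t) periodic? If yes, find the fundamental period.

f1 = 12 Hz, f2 = 48 Hz
Period T1 = 1/12, T2 = 1/48
Ratio T1/T2 = 48/12, which is rational.
The signal is periodic with fundamental period T = 1/GCD(12,48) = 1/12 s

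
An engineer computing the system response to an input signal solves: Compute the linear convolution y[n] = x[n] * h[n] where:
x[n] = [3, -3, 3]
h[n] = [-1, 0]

y[n] = sum_k x[k]*h[n-k]. Output length = len(x) + len(h) - 1 = 3 + 2 - 1 = 4.
y[0] = 3*-1 = -3
y[1] = -3*-1 + 3*0 = 3
y[2] = 3*-1 + -3*0 = -3
y[3] = 3*0 = 0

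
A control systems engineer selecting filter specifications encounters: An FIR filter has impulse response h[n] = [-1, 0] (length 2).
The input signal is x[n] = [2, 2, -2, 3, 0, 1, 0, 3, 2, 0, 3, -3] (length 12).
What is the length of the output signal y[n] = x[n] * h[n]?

For linear convolution, the output length is:
len(y) = len(x) + len(h) - 1 = 12 + 2 - 1 = 13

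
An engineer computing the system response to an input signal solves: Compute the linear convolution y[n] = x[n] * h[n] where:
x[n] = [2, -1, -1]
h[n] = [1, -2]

y[n] = sum_k x[k]*h[n-k]. Output length = len(x) + len(h) - 1 = 3 + 2 - 1 = 4.
y[0] = 2*1 = 2
y[1] = -1*1 + 2*-2 = -5
y[2] = -1*1 + -1*-2 = 1
y[3] = -1*-2 = 2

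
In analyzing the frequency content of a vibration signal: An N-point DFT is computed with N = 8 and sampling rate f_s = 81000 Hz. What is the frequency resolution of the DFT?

DFT frequency resolution = f_s / N
= 81000 / 8 = 10125 Hz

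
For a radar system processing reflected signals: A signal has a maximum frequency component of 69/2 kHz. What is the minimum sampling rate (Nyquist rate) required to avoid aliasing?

By the Nyquist-Shannon sampling theorem,
the minimum sampling rate (Nyquist rate) must be at least 2 * f_max.
Nyquist rate = 2 * 69/2 kHz = 69 kHz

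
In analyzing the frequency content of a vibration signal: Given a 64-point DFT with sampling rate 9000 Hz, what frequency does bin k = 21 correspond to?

The frequency of DFT bin k is: f_k = k * f_s / N
f_21 = 21 * 9000 / 64 = 23625/8 Hz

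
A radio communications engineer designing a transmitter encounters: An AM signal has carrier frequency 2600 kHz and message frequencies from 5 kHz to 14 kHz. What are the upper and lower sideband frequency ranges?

Upper sideband (USB) = fc + [fm_low, fm_high] = 2600 + [5, 14] = [2605, 2614] kHz
Lower sideband (LSB) = fc - [fm_high, fm_low] = 2600 - [14, 5] = [2586, 2595] kHz
Total occupied spectrum: 2586 kHz to 2614 kHz (plus carrier at 2600 kHz)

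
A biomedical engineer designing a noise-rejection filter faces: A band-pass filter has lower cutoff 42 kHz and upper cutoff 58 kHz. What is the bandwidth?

Bandwidth = f_high - f_low
= 58 kHz - 42 kHz = 16 kHz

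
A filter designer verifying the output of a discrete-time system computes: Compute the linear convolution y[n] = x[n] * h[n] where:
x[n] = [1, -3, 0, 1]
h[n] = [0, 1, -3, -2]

y[n] = sum_k x[k]*h[n-k]. Output length = len(x) + len(h) - 1 = 4 + 4 - 1 = 7.
y[0] = 1*0 = 0
y[1] = -3*0 + 1*1 = 1
y[2] = 0*0 + -3*1 + 1*-3 = -6
y[3] = 1*0 + 0*1 + -3*-3 + 1*-2 = 7
y[4] = 1*1 + 0*-3 + -3*-2 = 7
y[5] = 1*-3 + 0*-2 = -3
y[6] = 1*-2 = -2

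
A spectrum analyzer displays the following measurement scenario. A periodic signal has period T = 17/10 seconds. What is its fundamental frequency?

The fundamental frequency is the reciprocal of the period.
f = 1/T = 1/(17/10) = 10/17 Hz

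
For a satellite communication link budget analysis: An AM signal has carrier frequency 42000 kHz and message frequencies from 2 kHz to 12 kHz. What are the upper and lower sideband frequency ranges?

Upper sideband (USB) = fc + [fm_low, fm_high] = 42000 + [2, 12] = [42002, 42012] kHz
Lower sideband (LSB) = fc - [fm_high, fm_low] = 42000 - [12, 2] = [41988, 41998] kHz
Total occupied spectrum: 41988 kHz to 42012 kHz (plus carrier at 42000 kHz)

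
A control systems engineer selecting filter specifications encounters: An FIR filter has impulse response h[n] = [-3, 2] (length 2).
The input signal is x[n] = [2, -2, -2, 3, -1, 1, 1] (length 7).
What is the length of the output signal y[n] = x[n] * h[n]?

For linear convolution, the output length is:
len(y) = len(x) + len(h) - 1 = 7 + 2 - 1 = 8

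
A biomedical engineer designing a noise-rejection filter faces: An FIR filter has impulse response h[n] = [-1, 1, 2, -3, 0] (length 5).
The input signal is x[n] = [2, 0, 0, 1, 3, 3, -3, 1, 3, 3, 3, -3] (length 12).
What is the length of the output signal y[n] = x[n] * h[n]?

For linear convolution, the output length is:
len(y) = len(x) + len(h) - 1 = 12 + 5 - 1 = 16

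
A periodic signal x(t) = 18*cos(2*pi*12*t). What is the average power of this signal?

Average power of A*cos(wt) is A^2/2.
P = 18^2 / 2 = 324/2 = 162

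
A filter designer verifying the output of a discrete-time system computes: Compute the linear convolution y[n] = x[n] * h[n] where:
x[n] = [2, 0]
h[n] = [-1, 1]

y[n] = sum_k x[k]*h[n-k]. Output length = len(x) + len(h) - 1 = 2 + 2 - 1 = 3.
y[0] = 2*-1 = -2
y[1] = 0*-1 + 2*1 = 2
y[2] = 0*1 = 0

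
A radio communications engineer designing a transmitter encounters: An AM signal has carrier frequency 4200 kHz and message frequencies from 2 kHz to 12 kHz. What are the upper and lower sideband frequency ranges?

Upper sideband (USB) = fc + [fm_low, fm_high] = 4200 + [2, 12] = [4202, 4212] kHz
Lower sideband (LSB) = fc - [fm_high, fm_low] = 4200 - [12, 2] = [4188, 4198] kHz
Total occupied spectrum: 4188 kHz to 4212 kHz (plus carrier at 4200 kHz)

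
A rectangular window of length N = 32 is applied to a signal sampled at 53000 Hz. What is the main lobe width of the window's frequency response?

For a rectangular window of length N,
the main lobe width in frequency is 2*f_s/N.
= 2*53000/32 = 6625/2 Hz
This determines the minimum frequency separation for resolving two sinusoids.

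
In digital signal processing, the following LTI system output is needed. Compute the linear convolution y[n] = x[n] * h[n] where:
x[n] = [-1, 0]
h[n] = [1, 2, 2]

y[n] = sum_k x[k]*h[n-k]. Output length = len(x) + len(h) - 1 = 2 + 3 - 1 = 4.
y[0] = -1*1 = -1
y[1] = 0*1 + -1*2 = -2
y[2] = 0*2 + -1*2 = -2
y[3] = 0*2 = 0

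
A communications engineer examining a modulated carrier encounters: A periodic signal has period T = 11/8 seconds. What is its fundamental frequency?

The fundamental frequency is the reciprocal of the period.
f = 1/T = 1/(11/8) = 8/11 Hz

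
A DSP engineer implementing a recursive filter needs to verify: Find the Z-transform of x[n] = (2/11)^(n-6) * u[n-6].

Time-shifting property: if X(z) = Z{x[n]}, then Z{x[n-d]} = z^(-d) * X(z)
X(z) = z/(z - 2/11) for x[n] = (2/11)^n * u[n]
Z{x[n-6]} = z^(-6) * z/(z - 2/11) = z^(-5)/(z - 2/11)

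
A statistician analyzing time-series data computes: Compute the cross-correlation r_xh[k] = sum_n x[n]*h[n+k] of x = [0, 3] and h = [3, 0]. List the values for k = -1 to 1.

Both sequences indexed from 0 and zero outside their support.
Lags with overlap: k = -1 to 1.
  r_xh[-1] = x[1]*h[0] = 9
  r_xh[0] = x[0]*h[0] + x[1]*h[1] = 0
  r_xh[1] = x[0]*h[1] = 0
r_xh = [9, 0, 0] (for k = -1, ..., 1)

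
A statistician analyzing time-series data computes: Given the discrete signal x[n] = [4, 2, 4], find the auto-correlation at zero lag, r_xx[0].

The auto-correlation at zero lag r_xx[0] equals the signal energy.
r_xx[0] = sum of x[n]^2 = 4^2 + 2^2 + 4^2
= 16 + 4 + 16 = 36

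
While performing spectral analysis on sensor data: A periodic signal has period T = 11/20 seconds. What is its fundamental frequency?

The fundamental frequency is the reciprocal of the period.
f = 1/T = 1/(11/20) = 20/11 Hz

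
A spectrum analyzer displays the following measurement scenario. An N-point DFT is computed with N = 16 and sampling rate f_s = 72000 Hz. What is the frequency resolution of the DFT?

DFT frequency resolution = f_s / N
= 72000 / 16 = 4500 Hz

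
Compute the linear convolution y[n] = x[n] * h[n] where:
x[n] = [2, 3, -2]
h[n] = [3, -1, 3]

y[n] = sum_k x[k]*h[n-k]. Output length = len(x) + len(h) - 1 = 3 + 3 - 1 = 5.
y[0] = 2*3 = 6
y[1] = 3*3 + 2*-1 = 7
y[2] = -2*3 + 3*-1 + 2*3 = -3
y[3] = -2*-1 + 3*3 = 11
y[4] = -2*3 = -6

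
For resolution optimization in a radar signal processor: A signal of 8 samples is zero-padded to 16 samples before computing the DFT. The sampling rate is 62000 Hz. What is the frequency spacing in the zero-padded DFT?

Original DFT: N = 8, resolution = f_s/N = 62000/8 = 7750 Hz
Zero-padded DFT: N = 16, resolution = f_s/N = 62000/16 = 3875 Hz
Zero-padding interpolates the spectrum (finer frequency grid)
but does NOT improve the true spectral resolution (ability to resolve close frequencies).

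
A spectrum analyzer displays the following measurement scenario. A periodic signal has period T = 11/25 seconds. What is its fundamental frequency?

The fundamental frequency is the reciprocal of the period.
f = 1/T = 1/(11/25) = 25/11 Hz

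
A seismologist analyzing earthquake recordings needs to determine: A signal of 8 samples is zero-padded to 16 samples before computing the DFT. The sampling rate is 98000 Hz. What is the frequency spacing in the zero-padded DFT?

Original DFT: N = 8, resolution = f_s/N = 98000/8 = 12250 Hz
Zero-padded DFT: N = 16, resolution = f_s/N = 98000/16 = 6125 Hz
Zero-padding interpolates the spectrum (finer frequency grid)
but does NOT improve the true spectral resolution (ability to resolve close frequencies).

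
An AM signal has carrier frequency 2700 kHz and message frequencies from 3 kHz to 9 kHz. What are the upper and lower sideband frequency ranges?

Upper sideband (USB) = fc + [fm_low, fm_high] = 2700 + [3, 9] = [2703, 2709] kHz
Lower sideband (LSB) = fc - [fm_high, fm_low] = 2700 - [9, 3] = [2691, 2697] kHz
Total occupied spectrum: 2691 kHz to 2709 kHz (plus carrier at 2700 kHz)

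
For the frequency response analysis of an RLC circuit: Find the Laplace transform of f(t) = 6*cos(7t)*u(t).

Standard pair: cos(wt)*u(t) <-> s/(s^2+w^2)
With w = 7: L{6*cos(7t)*u(t)} = 6s/(s^2+49)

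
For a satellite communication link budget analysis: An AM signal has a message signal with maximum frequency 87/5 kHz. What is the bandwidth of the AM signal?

In AM (double-sideband), the bandwidth is twice the message frequency.
BW = 2 * f_m = 2 * 87/5 kHz = 174/5 kHz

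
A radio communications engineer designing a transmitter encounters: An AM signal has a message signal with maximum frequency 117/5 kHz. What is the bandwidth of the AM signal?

In AM (double-sideband), the bandwidth is twice the message frequency.
BW = 2 * f_m = 2 * 117/5 kHz = 234/5 kHz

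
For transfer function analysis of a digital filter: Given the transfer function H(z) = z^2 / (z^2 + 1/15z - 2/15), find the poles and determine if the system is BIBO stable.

Poles are roots of the denominator: z^2 + 1/15z - 2/15 = 0.
Quadratic formula: z = [-(1/15) +/- sqrt((1/15)^2 - 4*(-2/15))] / 2
Discriminant = 1/225 + 8/15 = 121/225; sqrt = 11/15.
z = (-1/15 +/- 11/15) / 2 => z = 1/3 or z = -2/5.
|p1| = 1/3, |p2| = 2/5.
For BIBO stability, all poles must lie inside the unit circle (|p| < 1).
System is STABLE since both |p| < 1.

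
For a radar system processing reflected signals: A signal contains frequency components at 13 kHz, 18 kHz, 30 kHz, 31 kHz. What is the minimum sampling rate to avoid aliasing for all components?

The highest frequency component is f_max = 31 kHz.
Nyquist rate = 2 * f_max = 2 * 31 kHz = 62 kHz.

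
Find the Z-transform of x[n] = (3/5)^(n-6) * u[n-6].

Time-shifting property: if X(z) = Z{x[n]}, then Z{x[n-d]} = z^(-d) * X(z)
X(z) = z/(z - 3/5) for x[n] = (3/5)^n * u[n]
Z{x[n-6]} = z^(-6) * z/(z - 3/5) = z^(-5)/(z - 3/5)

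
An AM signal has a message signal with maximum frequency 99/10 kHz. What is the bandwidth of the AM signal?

In AM (double-sideband), the bandwidth is twice the message frequency.
BW = 2 * f_m = 2 * 99/10 kHz = 99/5 kHz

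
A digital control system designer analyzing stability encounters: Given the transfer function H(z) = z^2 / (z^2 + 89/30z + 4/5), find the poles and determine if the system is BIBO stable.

Poles are roots of the denominator: z^2 + 89/30z + 4/5 = 0.
Quadratic formula: z = [-(89/30) +/- sqrt((89/30)^2 - 4*(4/5))] / 2
Discriminant = 7921/900 - 16/5 = 5041/900; sqrt = 71/30.
z = (-89/30 +/- 71/30) / 2 => z = -3/10 or z = -8/3.
|p1| = 8/3, |p2| = 3/10.
For BIBO stability, all poles must lie inside the unit circle (|p| < 1).
System is UNSTABLE since at least one |p| >= 1.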